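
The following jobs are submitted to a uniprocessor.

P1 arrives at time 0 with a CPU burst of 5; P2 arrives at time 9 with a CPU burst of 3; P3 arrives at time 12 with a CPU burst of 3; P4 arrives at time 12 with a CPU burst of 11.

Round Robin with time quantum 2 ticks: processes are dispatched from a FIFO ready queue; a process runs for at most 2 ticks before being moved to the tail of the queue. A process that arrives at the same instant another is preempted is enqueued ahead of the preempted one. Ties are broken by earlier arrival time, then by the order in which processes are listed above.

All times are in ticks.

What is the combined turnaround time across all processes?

Timeline: | P1 0-5 | idle 5-9 | P2 9-12 | P3 12-14 | P4 14-16 | P3 16-17 | P4 17-26 |
Completion: P1=5  P2=12  P3=17  P4=26
Turnaround = completion − arrival: P1=5, P2=3, P3=5, P4=14
Total turnaround = 5 + 3 + 5 + 14 = 27

27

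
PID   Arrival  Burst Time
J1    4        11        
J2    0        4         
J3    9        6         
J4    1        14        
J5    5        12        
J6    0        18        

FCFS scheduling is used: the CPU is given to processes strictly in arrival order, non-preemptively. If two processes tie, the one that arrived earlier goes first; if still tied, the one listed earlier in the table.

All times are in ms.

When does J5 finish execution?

Schedule: | J2 0-4 | J6 4-22 | J4 22-36 | J1 36-47 | J5 47-59 | J3 59-65 |
Completion: J1=47  J2=4  J3=65  J4=36  J5=59  J6=22
Turnaround (C−A): J1=43  J2=4  J3=56  J4=35  J5=54  J6=22

59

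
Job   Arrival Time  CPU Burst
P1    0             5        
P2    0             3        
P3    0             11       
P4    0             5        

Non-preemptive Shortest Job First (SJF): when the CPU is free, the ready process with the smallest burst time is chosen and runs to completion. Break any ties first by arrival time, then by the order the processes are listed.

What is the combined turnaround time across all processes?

48

Timeline: | P2 0-3 | P1 3-8 | P4 8-13 | P3 13-24 |
Completion: P1=8  P2=3  P3=24  P4=13
Turnaround = completion − arrival: P1=8, P2=3, P3=24, P4=13
Total turnaround = 8 + 3 + 24 + 13 = 48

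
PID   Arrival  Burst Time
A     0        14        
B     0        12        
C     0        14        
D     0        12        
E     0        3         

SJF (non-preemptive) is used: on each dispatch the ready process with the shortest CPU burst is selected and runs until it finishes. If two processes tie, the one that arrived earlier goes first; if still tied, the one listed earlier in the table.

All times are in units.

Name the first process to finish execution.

Timeline: | E 0-3 | B 3-15 | D 15-27 | A 27-41 | C 41-55 |
Completion: A=41  B=15  C=55  D=27  E=3
Turnaround (C−A): A=41  B=15  C=55  D=27  E=3
Finish order: E → B → D → A → C

E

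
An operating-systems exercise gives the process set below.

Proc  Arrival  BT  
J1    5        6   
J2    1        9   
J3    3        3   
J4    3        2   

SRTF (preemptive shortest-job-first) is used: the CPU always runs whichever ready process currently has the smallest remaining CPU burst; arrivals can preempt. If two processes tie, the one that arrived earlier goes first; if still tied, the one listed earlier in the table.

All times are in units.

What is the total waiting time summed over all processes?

Timeline: | idle 0-1 | J2 1-3 | J4 3-5 | J3 5-8 | J1 8-14 | J2 14-21 |
Completion: J1=14  J2=21  J3=8  J4=5
Turnaround (C−A): J1=9  J2=20  J3=5  J4=2
Waiting = turnaround − burst: J1=3, J2=11, J3=2, J4=0
Total waiting = 3 + 11 + 2 + 0 = 16

16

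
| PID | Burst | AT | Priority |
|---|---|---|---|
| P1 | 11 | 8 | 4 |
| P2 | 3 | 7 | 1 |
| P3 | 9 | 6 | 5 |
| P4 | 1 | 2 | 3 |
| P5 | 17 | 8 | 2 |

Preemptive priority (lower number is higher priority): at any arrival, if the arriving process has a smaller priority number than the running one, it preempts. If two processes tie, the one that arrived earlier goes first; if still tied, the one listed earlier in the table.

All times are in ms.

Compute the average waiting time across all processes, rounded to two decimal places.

Gantt: | idle 0-2 | P4 2-3 | idle 3-6 | P3 6-7 | P2 7-10 | P5 10-27 | P1 27-38 | P3 38-46 |
Completion: P1=38  P2=10  P3=46  P4=3  P5=27
Turnaround (C−A): P1=30  P2=3  P3=40  P4=1  P5=19
Waiting times: P1=19, P2=0, P3=31, P4=0, P5=2
Average waiting = (19+0+31+0+2) / 5 = 52/5 = 10.40

10.40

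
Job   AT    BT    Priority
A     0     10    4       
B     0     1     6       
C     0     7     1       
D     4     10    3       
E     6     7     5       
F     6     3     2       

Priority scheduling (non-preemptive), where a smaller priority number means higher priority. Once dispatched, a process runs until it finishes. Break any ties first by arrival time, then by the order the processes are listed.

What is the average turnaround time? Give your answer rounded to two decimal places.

21.00

Timeline: | C 0-7 | F 7-10 | D 10-20 | A 20-30 | E 30-37 | B 37-38 |
Completion: A=30  B=38  C=7  D=20  E=37  F=10
Turnaround (C−A): A=30  B=38  C=7  D=16  E=31  F=4
Turnaround times: A=30, B=38, C=7, D=16, E=31, F=4
Average turnaround = (30+38+7+16+31+4) / 6 = 126/6 = 21.00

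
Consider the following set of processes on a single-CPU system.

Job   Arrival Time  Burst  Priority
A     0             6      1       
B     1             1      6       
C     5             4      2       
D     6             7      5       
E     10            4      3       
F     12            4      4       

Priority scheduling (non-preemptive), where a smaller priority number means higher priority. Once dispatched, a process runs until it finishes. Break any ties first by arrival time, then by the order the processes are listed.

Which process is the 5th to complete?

Timeline: | A 0-6 | C 6-10 | E 10-14 | F 14-18 | D 18-25 | B 25-26 |
Completion: A=6  B=26  C=10  D=25  E=14  F=18
Turnaround (C−A): A=6  B=25  C=5  D=19  E=4  F=6
Finish order: A → C → E → F → D → B

D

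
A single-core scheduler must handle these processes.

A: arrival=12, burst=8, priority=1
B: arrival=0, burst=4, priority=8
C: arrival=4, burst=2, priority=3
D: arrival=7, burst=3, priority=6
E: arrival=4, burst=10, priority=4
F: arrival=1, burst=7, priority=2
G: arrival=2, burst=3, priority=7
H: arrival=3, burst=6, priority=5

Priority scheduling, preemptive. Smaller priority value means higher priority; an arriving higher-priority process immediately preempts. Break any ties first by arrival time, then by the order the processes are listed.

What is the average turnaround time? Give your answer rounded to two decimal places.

23.38

Schedule: | B 0-1 | F 1-8 | C 8-10 | E 10-12 | A 12-20 | E 20-28 | H 28-34 | D 34-37 | G 37-40 | B 40-43 |
Completion: A=20  B=43  C=10  D=37  E=28  F=8  G=40  H=34
Turnaround times: A=8, B=43, C=6, D=30, E=24, F=7, G=38, H=31
Average turnaround = (8+43+6+30+24+7+38+31) / 8 = 187/8 = 23.38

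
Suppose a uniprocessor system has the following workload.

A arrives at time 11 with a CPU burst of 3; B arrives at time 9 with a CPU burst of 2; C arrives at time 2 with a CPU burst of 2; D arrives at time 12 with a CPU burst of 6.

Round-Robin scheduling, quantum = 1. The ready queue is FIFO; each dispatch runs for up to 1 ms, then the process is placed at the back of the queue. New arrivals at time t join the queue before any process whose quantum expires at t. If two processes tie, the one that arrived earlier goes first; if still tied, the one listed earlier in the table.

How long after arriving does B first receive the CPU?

Schedule: | idle 0-2 | C 2-4 | idle 4-9 | B 9-11 | A 11-12 | D 12-13 | A 13-14 | D 14-15 | A 15-16 | D 16-20 |
Completion: A=16  B=11  C=4  D=20
Turnaround (C−A): A=5  B=2  C=2  D=8
Response(B) = first start − arrival = 9 − 9 = 0

0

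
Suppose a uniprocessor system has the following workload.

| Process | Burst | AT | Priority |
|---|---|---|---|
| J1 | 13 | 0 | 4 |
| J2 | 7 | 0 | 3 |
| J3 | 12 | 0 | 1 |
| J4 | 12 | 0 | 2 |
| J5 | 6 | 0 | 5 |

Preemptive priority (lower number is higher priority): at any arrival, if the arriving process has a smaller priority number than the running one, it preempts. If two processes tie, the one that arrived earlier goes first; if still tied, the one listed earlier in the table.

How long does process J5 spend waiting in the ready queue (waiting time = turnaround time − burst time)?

44

Timeline: | J3 0-12 | J4 12-24 | J2 24-31 | J1 31-44 | J5 44-50 |
Completion: J1=44  J2=31  J3=12  J4=24  J5=50
Turnaround (C−A): J1=44  J2=31  J3=12  J4=24  J5=50
Waiting(J5) = turnaround − burst = 50 − 6 = 44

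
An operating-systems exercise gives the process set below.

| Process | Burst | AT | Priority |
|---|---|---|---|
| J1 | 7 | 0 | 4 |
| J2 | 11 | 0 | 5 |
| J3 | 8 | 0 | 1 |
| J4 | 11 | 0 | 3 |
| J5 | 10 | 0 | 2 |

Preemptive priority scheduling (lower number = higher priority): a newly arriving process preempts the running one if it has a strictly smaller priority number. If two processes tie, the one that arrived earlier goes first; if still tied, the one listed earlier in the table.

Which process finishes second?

Gantt: | J3 0-8 | J5 8-18 | J4 18-29 | J1 29-36 | J2 36-47 |
Completion: J1=36  J2=47  J3=8  J4=29  J5=18
Finish order: J3 → J5 → J4 → J1 → J2

J5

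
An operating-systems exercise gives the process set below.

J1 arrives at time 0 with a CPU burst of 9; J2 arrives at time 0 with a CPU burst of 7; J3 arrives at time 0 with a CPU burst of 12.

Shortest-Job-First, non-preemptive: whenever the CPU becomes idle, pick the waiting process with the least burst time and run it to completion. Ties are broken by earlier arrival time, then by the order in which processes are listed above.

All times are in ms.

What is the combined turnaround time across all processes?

Gantt: | J2 0-7 | J1 7-16 | J3 16-28 |
Completion: J1=16  J2=7  J3=28
Turnaround = completion − arrival: J1=16, J2=7, J3=28
Total turnaround = 16 + 7 + 28 = 51

51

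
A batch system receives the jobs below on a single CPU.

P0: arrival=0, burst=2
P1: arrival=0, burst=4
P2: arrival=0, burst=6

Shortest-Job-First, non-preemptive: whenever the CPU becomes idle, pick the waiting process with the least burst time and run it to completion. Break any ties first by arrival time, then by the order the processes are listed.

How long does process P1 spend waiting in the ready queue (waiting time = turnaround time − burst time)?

Gantt: | P0 0-2 | P1 2-6 | P2 6-12 |
Completion: P0=2  P1=6  P2=12
Turnaround (C−A): P0=2  P1=6  P2=12
Waiting(P1) = turnaround − burst = 6 − 4 = 2

2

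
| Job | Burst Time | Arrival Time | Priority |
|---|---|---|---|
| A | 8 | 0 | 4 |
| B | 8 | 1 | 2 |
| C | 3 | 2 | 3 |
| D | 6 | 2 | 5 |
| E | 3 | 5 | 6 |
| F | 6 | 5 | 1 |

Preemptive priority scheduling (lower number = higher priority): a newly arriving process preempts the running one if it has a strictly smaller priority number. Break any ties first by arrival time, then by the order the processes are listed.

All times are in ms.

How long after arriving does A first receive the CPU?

Schedule: | A 0-1 | B 1-5 | F 5-11 | B 11-15 | C 15-18 | A 18-25 | D 25-31 | E 31-34 |
Completion: A=25  B=15  C=18  D=31  E=34  F=11
Response(A) = first start − arrival = 0 − 0 = 0

0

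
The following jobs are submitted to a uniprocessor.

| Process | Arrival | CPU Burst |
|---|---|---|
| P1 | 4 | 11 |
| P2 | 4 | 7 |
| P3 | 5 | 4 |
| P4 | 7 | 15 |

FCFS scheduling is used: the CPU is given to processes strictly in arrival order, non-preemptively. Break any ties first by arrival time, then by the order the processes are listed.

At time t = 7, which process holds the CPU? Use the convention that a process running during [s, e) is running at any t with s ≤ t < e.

Timeline: | idle 0-4 | P1 4-15 | P2 15-22 | P3 22-26 | P4 26-41 |
Completion: P1=15  P2=22  P3=26  P4=41

P1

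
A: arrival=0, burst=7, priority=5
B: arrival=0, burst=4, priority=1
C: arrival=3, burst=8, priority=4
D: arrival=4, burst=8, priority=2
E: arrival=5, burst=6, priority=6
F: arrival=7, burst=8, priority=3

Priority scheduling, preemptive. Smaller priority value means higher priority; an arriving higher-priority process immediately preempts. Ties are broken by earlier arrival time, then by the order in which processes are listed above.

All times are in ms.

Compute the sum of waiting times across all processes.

Schedule: | B 0-4 | D 4-12 | F 12-20 | C 20-28 | A 28-35 | E 35-41 |
Completion: A=35  B=4  C=28  D=12  E=41  F=20
Turnaround (C−A): A=35  B=4  C=25  D=8  E=36  F=13
Waiting = turnaround − burst: A=28, B=0, C=17, D=0, E=30, F=5
Total waiting = 28 + 0 + 17 + 0 + 30 + 5 = 80

80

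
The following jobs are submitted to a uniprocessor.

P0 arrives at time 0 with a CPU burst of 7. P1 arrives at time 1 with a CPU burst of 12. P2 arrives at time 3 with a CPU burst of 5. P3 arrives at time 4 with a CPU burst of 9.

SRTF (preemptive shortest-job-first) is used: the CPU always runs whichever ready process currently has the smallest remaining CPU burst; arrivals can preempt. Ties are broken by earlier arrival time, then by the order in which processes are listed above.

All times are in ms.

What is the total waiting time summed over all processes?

32

Schedule: | P0 0-7 | P2 7-12 | P3 12-21 | P1 21-33 |
Completion: P0=7  P1=33  P2=12  P3=21
Turnaround (C−A): P0=7  P1=32  P2=9  P3=17
Waiting = turnaround − burst: P0=0, P1=20, P2=4, P3=8
Total waiting = 0 + 20 + 4 + 8 = 32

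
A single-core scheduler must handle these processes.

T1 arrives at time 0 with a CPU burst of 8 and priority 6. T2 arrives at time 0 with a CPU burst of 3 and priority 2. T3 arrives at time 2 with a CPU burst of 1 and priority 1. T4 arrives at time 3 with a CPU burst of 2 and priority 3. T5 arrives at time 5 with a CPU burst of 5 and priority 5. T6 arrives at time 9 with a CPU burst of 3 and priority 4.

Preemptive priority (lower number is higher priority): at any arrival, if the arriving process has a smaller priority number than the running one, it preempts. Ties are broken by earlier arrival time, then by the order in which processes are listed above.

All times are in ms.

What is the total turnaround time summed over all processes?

42

Gantt: | T2 0-2 | T3 2-3 | T2 3-4 | T4 4-6 | T5 6-9 | T6 9-12 | T5 12-14 | T1 14-22 |
Completion: T1=22  T2=4  T3=3  T4=6  T5=14  T6=12
Turnaround (C−A): T1=22  T2=4  T3=1  T4=3  T5=9  T6=3
Turnaround = completion − arrival: T1=22, T2=4, T3=1, T4=3, T5=9, T6=3
Total turnaround = 22 + 4 + 1 + 3 + 9 + 3 = 42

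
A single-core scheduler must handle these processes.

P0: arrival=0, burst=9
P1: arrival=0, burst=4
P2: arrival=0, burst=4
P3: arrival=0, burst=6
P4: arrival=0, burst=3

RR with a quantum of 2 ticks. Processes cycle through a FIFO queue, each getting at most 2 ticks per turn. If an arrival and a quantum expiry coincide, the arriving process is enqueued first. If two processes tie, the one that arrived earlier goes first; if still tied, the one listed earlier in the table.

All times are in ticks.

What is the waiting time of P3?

Gantt: | P0 0-2 | P1 2-4 | P2 4-6 | P3 6-8 | P4 8-10 | P0 10-12 | P1 12-14 | P2 14-16 | P3 16-18 | P4 18-19 | P0 19-21 | P3 21-23 | P0 23-26 |
Completion: P0=26  P1=14  P2=16  P3=23  P4=19
Turnaround (C−A): P0=26  P1=14  P2=16  P3=23  P4=19
Waiting(P3) = turnaround − burst = 23 − 6 = 17

17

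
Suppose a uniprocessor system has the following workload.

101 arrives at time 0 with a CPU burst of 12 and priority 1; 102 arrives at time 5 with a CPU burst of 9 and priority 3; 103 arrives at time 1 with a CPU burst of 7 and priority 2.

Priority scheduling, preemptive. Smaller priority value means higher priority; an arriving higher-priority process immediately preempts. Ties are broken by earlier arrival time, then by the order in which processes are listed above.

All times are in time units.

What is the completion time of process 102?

28

Timeline: | 101 0-12 | 103 12-19 | 102 19-28 |
Completion: 101=12  102=28  103=19
Turnaround (C−A): 101=12  102=23  103=18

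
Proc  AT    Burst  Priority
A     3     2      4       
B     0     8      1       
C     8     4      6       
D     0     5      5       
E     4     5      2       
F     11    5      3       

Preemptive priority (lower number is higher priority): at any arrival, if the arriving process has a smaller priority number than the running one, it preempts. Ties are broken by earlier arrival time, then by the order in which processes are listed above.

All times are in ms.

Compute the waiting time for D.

20

Gantt: | B 0-8 | E 8-13 | F 13-18 | A 18-20 | D 20-25 | C 25-29 |
Completion: A=20  B=8  C=29  D=25  E=13  F=18
Turnaround (C−A): A=17  B=8  C=21  D=25  E=9  F=7
Waiting(D) = turnaround − burst = 25 − 5 = 20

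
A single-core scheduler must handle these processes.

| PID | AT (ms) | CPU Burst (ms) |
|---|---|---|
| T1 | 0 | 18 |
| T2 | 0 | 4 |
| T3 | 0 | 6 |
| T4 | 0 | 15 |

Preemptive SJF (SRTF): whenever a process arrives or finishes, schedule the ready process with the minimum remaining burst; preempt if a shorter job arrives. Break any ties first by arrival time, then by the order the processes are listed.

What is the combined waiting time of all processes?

39

Timeline: | T2 0-4 | T3 4-10 | T4 10-25 | T1 25-43 |
Completion: T1=43  T2=4  T3=10  T4=25
Turnaround (C−A): T1=43  T2=4  T3=10  T4=25
Waiting = turnaround − burst: T1=25, T2=0, T3=4, T4=10
Total waiting = 25 + 0 + 4 + 10 = 39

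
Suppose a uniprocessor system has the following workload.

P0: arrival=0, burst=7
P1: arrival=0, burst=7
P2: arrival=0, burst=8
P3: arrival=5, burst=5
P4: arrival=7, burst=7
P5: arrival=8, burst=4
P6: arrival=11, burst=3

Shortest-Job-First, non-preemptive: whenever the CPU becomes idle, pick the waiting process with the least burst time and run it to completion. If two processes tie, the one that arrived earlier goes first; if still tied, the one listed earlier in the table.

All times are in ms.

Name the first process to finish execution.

P0

Gantt: | P0 0-7 | P3 7-12 | P6 12-15 | P5 15-19 | P1 19-26 | P4 26-33 | P2 33-41 |
Completion: P0=7  P1=26  P2=41  P3=12  P4=33  P5=19  P6=15
Turnaround (C−A): P0=7  P1=26  P2=41  P3=7  P4=26  P5=11  P6=4
Finish order: P0 → P3 → P6 → P5 → P1 → P4 → P2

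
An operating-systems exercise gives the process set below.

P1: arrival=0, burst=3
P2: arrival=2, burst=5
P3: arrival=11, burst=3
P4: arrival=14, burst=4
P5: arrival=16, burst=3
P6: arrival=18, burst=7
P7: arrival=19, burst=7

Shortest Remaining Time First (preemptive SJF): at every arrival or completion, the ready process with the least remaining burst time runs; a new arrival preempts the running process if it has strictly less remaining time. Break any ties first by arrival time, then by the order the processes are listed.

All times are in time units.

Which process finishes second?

P2

Timeline: | P1 0-3 | P2 3-8 | idle 8-11 | P3 11-14 | P4 14-18 | P5 18-21 | P6 21-28 | P7 28-35 |
Completion: P1=3  P2=8  P3=14  P4=18  P5=21  P6=28  P7=35
Finish order: P1 → P2 → P3 → P4 → P5 → P6 → P7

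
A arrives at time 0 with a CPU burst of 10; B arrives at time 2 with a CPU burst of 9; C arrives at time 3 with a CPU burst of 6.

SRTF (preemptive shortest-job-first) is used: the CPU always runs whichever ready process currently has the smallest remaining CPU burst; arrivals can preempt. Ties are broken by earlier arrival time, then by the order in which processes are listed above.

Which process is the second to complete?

Schedule: | A 0-3 | C 3-9 | A 9-16 | B 16-25 |
Completion: A=16  B=25  C=9
Finish order: C → A → B

A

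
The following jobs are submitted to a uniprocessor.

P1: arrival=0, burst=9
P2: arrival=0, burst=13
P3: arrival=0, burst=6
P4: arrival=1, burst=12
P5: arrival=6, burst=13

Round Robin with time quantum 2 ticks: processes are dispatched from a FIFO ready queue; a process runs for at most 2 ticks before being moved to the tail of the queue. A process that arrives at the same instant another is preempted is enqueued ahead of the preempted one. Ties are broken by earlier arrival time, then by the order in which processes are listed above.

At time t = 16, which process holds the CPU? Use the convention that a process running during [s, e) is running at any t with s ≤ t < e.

P4

Timeline: | P1 0-2 | P2 2-4 | P3 4-6 | P4 6-8 | P1 8-10 | P2 10-12 | P5 12-14 | P3 14-16 | P4 16-18 | P1 18-20 | P2 20-22 | P5 22-24 | P3 24-26 | P4 26-28 | P1 28-30 | P2 30-32 | P5 32-34 | P4 34-36 | P1 36-37 | P2 37-39 | P5 39-41 | P4 41-43 | P2 43-45 | P5 45-47 | P4 47-49 | P2 49-50 | P5 50-53 |
Completion: P1=37  P2=50  P3=26  P4=49  P5=53
Turnaround (C−A): P1=37  P2=50  P3=26  P4=48  P5=47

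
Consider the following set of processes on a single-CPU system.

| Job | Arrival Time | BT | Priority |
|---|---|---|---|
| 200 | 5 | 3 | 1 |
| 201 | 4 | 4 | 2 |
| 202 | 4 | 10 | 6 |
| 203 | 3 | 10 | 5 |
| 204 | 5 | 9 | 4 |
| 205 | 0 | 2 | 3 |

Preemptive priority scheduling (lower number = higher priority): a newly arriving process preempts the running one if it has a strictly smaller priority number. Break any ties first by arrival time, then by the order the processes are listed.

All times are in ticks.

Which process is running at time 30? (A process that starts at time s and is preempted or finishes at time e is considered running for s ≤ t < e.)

202

Gantt: | 205 0-2 | idle 2-3 | 203 3-4 | 201 4-5 | 200 5-8 | 201 8-11 | 204 11-20 | 203 20-29 | 202 29-39 |
Completion: 200=8  201=11  202=39  203=29  204=20  205=2
Turnaround (C−A): 200=3  201=7  202=35  203=26  204=15  205=2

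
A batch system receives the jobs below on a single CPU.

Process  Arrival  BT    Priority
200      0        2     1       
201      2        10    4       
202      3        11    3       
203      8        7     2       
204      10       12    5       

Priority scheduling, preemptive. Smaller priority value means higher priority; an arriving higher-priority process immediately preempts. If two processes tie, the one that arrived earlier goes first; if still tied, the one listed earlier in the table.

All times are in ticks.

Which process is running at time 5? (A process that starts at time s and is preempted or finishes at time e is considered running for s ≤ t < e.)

202

Schedule: | 200 0-2 | 201 2-3 | 202 3-8 | 203 8-15 | 202 15-21 | 201 21-30 | 204 30-42 |
Completion: 200=2  201=30  202=21  203=15  204=42
Turnaround (C−A): 200=2  201=28  202=18  203=7  204=32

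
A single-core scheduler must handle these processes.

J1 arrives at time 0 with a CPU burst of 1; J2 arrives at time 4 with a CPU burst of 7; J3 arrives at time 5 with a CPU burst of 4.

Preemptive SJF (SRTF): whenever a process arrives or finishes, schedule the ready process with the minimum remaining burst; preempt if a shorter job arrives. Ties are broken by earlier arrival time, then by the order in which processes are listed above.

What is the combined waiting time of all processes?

Timeline: | J1 0-1 | idle 1-4 | J2 4-5 | J3 5-9 | J2 9-15 |
Completion: J1=1  J2=15  J3=9
Turnaround (C−A): J1=1  J2=11  J3=4
Waiting = turnaround − burst: J1=0, J2=4, J3=0
Total waiting = 0 + 4 + 0 = 4

4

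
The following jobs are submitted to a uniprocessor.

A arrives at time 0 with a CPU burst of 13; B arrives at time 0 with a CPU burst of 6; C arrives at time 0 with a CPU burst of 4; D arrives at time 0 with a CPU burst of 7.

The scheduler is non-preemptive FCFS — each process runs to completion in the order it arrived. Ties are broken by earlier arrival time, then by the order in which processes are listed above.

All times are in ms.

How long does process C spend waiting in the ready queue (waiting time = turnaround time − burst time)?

19

Gantt: | A 0-13 | B 13-19 | C 19-23 | D 23-30 |
Completion: A=13  B=19  C=23  D=30
Turnaround (C−A): A=13  B=19  C=23  D=30
Waiting(C) = turnaround − burst = 23 − 4 = 19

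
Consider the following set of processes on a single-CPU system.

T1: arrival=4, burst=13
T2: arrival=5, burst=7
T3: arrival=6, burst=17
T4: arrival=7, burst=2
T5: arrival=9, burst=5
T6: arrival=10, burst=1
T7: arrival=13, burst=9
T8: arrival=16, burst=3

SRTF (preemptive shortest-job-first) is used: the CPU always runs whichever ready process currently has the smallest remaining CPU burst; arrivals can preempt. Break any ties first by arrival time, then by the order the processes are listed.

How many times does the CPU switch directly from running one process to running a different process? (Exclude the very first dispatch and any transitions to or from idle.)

11

Schedule: | idle 0-4 | T1 4-5 | T2 5-7 | T4 7-9 | T2 9-10 | T6 10-11 | T2 11-15 | T5 15-16 | T8 16-19 | T5 19-23 | T7 23-32 | T1 32-44 | T3 44-61 |
Completion: T1=44  T2=15  T3=61  T4=9  T5=23  T6=11  T7=32  T8=19
Turnaround (C−A): T1=40  T2=10  T3=55  T4=2  T5=14  T6=1  T7=19  T8=3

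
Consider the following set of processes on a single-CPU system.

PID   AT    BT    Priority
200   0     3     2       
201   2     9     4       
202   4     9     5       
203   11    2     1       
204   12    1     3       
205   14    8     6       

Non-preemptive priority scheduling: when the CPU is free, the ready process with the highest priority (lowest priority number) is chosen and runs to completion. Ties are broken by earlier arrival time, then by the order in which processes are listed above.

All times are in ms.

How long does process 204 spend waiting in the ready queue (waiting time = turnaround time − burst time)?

Timeline: | 200 0-3 | 201 3-12 | 203 12-14 | 204 14-15 | 202 15-24 | 205 24-32 |
Completion: 200=3  201=12  202=24  203=14  204=15  205=32
Turnaround (C−A): 200=3  201=10  202=20  203=3  204=3  205=18
Waiting(204) = turnaround − burst = 3 − 1 = 2

2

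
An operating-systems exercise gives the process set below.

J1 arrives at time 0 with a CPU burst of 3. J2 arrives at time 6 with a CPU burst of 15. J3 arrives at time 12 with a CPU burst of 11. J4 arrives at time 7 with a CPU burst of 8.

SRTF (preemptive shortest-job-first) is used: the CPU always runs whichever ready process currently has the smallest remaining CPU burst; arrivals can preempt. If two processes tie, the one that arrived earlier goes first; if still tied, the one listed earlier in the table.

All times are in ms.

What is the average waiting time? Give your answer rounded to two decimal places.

Schedule: | J1 0-3 | idle 3-6 | J2 6-7 | J4 7-15 | J3 15-26 | J2 26-40 |
Completion: J1=3  J2=40  J3=26  J4=15
Waiting times: J1=0, J2=19, J3=3, J4=0
Average waiting = (0+19+3+0) / 4 = 22/4 = 5.50

5.50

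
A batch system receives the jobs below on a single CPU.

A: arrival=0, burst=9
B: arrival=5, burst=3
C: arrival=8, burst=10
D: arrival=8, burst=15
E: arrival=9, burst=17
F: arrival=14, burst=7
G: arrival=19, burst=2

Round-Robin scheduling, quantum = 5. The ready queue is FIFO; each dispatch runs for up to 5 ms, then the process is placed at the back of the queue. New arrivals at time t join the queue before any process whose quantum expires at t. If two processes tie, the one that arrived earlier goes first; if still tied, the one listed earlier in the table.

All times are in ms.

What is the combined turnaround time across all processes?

Timeline: | A 0-5 | B 5-8 | A 8-12 | C 12-17 | D 17-22 | E 22-27 | F 27-32 | C 32-37 | G 37-39 | D 39-44 | E 44-49 | F 49-51 | D 51-56 | E 56-63 |
Completion: A=12  B=8  C=37  D=56  E=63  F=51  G=39
Turnaround = completion − arrival: A=12, B=3, C=29, D=48, E=54, F=37, G=20
Total turnaround = 12 + 3 + 29 + 48 + 54 + 37 + 20 = 203

203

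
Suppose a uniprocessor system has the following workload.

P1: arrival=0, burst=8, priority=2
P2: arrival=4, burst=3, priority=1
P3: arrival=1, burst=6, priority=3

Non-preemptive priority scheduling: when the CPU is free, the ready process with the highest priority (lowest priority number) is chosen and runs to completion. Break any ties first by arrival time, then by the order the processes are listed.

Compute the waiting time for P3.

Timeline: | P1 0-8 | P2 8-11 | P3 11-17 |
Completion: P1=8  P2=11  P3=17
Turnaround (C−A): P1=8  P2=7  P3=16
Waiting(P3) = turnaround − burst = 16 − 6 = 10

10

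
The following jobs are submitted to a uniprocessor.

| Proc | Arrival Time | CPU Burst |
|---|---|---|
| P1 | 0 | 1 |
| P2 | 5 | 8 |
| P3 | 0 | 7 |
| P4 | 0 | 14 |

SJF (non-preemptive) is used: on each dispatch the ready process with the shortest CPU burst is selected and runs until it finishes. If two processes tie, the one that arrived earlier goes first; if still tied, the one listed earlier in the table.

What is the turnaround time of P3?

Schedule: | P1 0-1 | P3 1-8 | P2 8-16 | P4 16-30 |
Completion: P1=1  P2=16  P3=8  P4=30
Turnaround (C−A): P1=1  P2=11  P3=8  P4=30
Turnaround(P3) = completion − arrival = 8 − 0 = 8

8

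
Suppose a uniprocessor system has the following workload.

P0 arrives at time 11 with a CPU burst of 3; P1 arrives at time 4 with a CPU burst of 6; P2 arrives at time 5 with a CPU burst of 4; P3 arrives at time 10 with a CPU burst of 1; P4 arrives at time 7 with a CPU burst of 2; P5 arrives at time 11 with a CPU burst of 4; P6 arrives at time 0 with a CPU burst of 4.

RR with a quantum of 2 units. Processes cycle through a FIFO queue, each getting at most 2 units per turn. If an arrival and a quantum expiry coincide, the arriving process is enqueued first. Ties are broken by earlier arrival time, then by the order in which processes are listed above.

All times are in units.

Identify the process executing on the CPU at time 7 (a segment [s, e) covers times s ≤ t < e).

Schedule: | P6 0-4 | P1 4-6 | P2 6-8 | P1 8-10 | P4 10-12 | P2 12-14 | P3 14-15 | P1 15-17 | P0 17-19 | P5 19-21 | P0 21-22 | P5 22-24 |
Completion: P0=22  P1=17  P2=14  P3=15  P4=12  P5=24  P6=4

P2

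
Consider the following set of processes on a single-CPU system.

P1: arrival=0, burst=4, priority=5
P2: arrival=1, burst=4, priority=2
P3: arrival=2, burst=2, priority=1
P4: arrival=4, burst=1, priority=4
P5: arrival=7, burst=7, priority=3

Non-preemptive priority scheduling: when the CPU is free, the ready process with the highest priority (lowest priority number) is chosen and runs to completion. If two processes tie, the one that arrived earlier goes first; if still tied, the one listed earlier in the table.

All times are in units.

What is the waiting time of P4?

Schedule: | P1 0-4 | P3 4-6 | P2 6-10 | P5 10-17 | P4 17-18 |
Completion: P1=4  P2=10  P3=6  P4=18  P5=17
Turnaround (C−A): P1=4  P2=9  P3=4  P4=14  P5=10
Waiting(P4) = turnaround − burst = 14 − 1 = 13

13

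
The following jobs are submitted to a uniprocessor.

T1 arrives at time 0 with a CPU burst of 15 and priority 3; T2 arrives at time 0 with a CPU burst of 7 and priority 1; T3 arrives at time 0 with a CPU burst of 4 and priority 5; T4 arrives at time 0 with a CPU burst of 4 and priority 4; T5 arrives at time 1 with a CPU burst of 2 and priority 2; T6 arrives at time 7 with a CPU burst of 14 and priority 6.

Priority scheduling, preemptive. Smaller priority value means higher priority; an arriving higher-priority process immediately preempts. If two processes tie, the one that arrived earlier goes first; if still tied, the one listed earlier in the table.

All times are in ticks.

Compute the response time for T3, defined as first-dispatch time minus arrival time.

28

Schedule: | T2 0-7 | T5 7-9 | T1 9-24 | T4 24-28 | T3 28-32 | T6 32-46 |
Completion: T1=24  T2=7  T3=32  T4=28  T5=9  T6=46
Turnaround (C−A): T1=24  T2=7  T3=32  T4=28  T5=8  T6=39
Response(T3) = first start − arrival = 28 − 0 = 28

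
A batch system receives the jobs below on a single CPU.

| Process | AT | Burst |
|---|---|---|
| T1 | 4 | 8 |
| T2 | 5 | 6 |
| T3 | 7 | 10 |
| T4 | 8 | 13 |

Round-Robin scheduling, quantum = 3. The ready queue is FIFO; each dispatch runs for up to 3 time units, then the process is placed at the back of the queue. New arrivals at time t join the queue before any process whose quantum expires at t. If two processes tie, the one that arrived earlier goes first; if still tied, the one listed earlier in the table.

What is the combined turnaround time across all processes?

103

Timeline: | idle 0-4 | T1 4-7 | T2 7-10 | T3 10-13 | T1 13-16 | T4 16-19 | T2 19-22 | T3 22-25 | T1 25-27 | T4 27-30 | T3 30-33 | T4 33-36 | T3 36-37 | T4 37-41 |
Completion: T1=27  T2=22  T3=37  T4=41
Turnaround (C−A): T1=23  T2=17  T3=30  T4=33
Turnaround = completion − arrival: T1=23, T2=17, T3=30, T4=33
Total turnaround = 23 + 17 + 30 + 33 = 103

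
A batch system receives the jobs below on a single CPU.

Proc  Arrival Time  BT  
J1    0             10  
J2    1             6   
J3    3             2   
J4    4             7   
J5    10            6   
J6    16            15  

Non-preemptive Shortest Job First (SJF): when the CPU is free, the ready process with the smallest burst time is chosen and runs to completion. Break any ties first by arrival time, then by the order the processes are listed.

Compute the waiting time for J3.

7

Schedule: | J1 0-10 | J3 10-12 | J2 12-18 | J5 18-24 | J4 24-31 | J6 31-46 |
Completion: J1=10  J2=18  J3=12  J4=31  J5=24  J6=46
Turnaround (C−A): J1=10  J2=17  J3=9  J4=27  J5=14  J6=30
Waiting(J3) = turnaround − burst = 9 − 2 = 7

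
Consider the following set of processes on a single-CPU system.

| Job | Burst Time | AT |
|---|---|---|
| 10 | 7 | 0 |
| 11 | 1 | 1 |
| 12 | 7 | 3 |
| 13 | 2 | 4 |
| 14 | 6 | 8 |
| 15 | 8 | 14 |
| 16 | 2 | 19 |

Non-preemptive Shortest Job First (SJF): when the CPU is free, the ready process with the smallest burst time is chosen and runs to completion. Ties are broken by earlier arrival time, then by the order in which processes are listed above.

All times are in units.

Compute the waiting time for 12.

13

Gantt: | 10 0-7 | 11 7-8 | 13 8-10 | 14 10-16 | 12 16-23 | 16 23-25 | 15 25-33 |
Completion: 10=7  11=8  12=23  13=10  14=16  15=33  16=25
Turnaround (C−A): 10=7  11=7  12=20  13=6  14=8  15=19  16=6
Waiting(12) = turnaround − burst = 20 − 7 = 13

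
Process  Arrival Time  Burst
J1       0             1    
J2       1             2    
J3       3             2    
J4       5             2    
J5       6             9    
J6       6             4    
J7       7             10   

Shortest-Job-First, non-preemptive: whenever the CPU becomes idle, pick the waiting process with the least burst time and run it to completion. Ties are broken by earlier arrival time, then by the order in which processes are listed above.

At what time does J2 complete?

3

Gantt: | J1 0-1 | J2 1-3 | J3 3-5 | J4 5-7 | J6 7-11 | J5 11-20 | J7 20-30 |
Completion: J1=1  J2=3  J3=5  J4=7  J5=20  J6=11  J7=30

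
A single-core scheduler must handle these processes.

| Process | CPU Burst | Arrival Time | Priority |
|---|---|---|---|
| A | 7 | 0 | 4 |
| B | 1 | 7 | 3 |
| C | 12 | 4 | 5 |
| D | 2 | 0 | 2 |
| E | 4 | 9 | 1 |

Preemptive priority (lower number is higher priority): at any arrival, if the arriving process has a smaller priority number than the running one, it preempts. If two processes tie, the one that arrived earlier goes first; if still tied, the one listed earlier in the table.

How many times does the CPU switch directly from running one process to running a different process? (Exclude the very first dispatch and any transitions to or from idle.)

6

Schedule: | D 0-2 | A 2-7 | B 7-8 | A 8-9 | E 9-13 | A 13-14 | C 14-26 |
Completion: A=14  B=8  C=26  D=2  E=13
Turnaround (C−A): A=14  B=1  C=22  D=2  E=4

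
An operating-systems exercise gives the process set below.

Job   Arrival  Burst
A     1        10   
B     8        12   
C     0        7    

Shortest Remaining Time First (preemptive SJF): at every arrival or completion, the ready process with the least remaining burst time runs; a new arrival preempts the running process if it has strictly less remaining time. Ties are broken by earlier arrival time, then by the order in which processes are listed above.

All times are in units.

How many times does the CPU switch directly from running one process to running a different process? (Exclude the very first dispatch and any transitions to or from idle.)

2

Schedule: | C 0-7 | A 7-17 | B 17-29 |
Completion: A=17  B=29  C=7
Turnaround (C−A): A=16  B=21  C=7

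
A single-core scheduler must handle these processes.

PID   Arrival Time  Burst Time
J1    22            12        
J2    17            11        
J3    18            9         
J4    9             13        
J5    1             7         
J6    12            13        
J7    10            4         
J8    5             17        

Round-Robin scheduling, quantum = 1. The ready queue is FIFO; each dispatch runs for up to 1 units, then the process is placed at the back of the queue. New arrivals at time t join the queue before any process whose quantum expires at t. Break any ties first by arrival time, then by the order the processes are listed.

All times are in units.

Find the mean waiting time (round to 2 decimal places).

Timeline: | idle 0-1 | J5 1-5 | J8 5-6 | J5 6-7 | J8 7-8 | J5 8-9 | J8 9-10 | J4 10-11 | J5 11-12 | J7 12-13 | J8 13-14 | J4 14-15 | J6 15-16 | J7 16-17 | J8 17-18 | J4 18-19 | J6 19-20 | J2 20-21 | J7 21-22 | J3 22-23 | J8 23-24 | J4 24-25 | J6 25-26 | J2 26-27 | J1 27-28 | J7 28-29 | J3 29-30 | J8 30-31 | J4 31-32 | J6 32-33 | J2 33-34 | J1 34-35 | J3 35-36 | J8 36-37 | J4 37-38 | J6 38-39 | J2 39-40 | J1 40-41 | J3 41-42 | J8 42-43 | J4 43-44 | J6 44-45 | J2 45-46 | J1 46-47 | J3 47-48 | J8 48-49 | J4 49-50 | J6 50-51 | J2 51-52 | J1 52-53 | J3 53-54 | J8 54-55 | J4 55-56 | J6 56-57 | J2 57-58 | J1 58-59 | J3 59-60 | J8 60-61 | J4 61-62 | J6 62-63 | J2 63-64 | J1 64-65 | J3 65-66 | J8 66-67 | J4 67-68 | J6 68-69 | J2 69-70 | J1 70-71 | J3 71-72 | J8 72-73 | J4 73-74 | J6 74-75 | J2 75-76 | J1 76-77 | J8 77-78 | J4 78-79 | J6 79-80 | J2 80-81 | J1 81-82 | J8 82-83 | J6 83-84 | J1 84-85 | J8 85-86 | J1 86-87 |
Completion: J1=87  J2=81  J3=72  J4=79  J5=12  J6=84  J7=29  J8=86
Turnaround (C−A): J1=65  J2=64  J3=54  J4=70  J5=11  J6=72  J7=19  J8=81
Waiting times: J1=53, J2=53, J3=45, J4=57, J5=4, J6=59, J7=15, J8=64
Average waiting = (53+53+45+57+4+59+15+64) / 8 = 350/8 = 43.75

43.75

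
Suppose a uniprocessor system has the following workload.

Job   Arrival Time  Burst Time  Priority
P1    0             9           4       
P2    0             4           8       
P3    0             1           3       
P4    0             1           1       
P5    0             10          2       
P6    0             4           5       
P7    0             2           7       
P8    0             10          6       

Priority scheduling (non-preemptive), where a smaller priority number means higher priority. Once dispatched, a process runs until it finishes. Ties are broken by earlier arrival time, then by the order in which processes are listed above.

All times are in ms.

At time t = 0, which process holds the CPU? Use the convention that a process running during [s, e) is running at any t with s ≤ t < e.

Schedule: | P4 0-1 | P5 1-11 | P3 11-12 | P1 12-21 | P6 21-25 | P8 25-35 | P7 35-37 | P2 37-41 |
Completion: P1=21  P2=41  P3=12  P4=1  P5=11  P6=25  P7=37  P8=35
Turnaround (C−A): P1=21  P2=41  P3=12  P4=1  P5=11  P6=25  P7=37  P8=35

P4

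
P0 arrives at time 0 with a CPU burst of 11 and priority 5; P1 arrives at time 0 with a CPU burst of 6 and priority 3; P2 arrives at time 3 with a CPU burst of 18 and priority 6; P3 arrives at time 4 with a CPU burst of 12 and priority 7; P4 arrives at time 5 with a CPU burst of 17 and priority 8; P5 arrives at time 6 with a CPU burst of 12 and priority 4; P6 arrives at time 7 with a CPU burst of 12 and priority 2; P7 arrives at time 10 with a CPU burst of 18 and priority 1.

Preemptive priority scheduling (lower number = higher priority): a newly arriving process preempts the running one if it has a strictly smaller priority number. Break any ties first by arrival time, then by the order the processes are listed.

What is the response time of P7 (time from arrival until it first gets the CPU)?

0

Timeline: | P1 0-6 | P5 6-7 | P6 7-10 | P7 10-28 | P6 28-37 | P5 37-48 | P0 48-59 | P2 59-77 | P3 77-89 | P4 89-106 |
Completion: P0=59  P1=6  P2=77  P3=89  P4=106  P5=48  P6=37  P7=28
Response(P7) = first start − arrival = 10 − 10 = 0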